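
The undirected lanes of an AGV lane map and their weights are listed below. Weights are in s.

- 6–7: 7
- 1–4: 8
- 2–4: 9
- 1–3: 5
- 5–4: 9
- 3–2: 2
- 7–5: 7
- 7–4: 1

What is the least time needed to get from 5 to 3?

19 s

Enumerating some paths:
5–7–4–2–3: 7+1+9+2 = 19
5–4–1–3: 9+8+5 = 22
5–7–4–1–3: 7+1+8+5 = 21
5–4–2–3: 9+9+2 = 20
The minimum is 19 s via 5–7–4–2–3.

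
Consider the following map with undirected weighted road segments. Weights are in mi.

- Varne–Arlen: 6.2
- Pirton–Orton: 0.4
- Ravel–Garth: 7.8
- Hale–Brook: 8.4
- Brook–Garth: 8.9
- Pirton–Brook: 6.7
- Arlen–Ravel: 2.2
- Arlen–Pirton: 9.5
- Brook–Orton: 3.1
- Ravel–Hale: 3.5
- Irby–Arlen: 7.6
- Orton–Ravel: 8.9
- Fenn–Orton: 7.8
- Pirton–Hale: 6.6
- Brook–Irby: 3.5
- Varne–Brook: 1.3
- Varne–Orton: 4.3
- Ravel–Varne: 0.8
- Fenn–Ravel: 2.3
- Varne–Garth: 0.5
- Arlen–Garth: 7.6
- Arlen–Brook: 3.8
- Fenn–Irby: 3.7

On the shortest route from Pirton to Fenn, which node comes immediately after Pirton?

Enumerating some paths:
Pirton–Orton–Varne–Ravel–Fenn: 0.4+4.3+0.8+2.3 = 7.8
Pirton–Orton–Brook–Varne–Ravel–Fenn: 0.4+3.1+1.3+0.8+2.3 = 7.9
Cheapest is Pirton–Orton–Varne–Ravel–Fenn at 7.8 mi.
So from Pirton the first move is to Orton.

Orton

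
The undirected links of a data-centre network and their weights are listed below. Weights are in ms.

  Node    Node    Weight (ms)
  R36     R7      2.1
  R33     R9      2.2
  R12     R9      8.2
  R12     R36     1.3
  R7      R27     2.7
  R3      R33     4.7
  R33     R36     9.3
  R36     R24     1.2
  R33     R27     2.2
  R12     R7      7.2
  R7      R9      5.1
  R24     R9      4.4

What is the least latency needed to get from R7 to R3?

9.6 ms

Settle nodes by increasing distance from R7:
R7: 0
R36: 2.1  (via R7)
R27: 2.7  (via R7)
R24: 3.3  (via R36)
R12: 3.4  (via R36)
R33: 4.9  (via R27)
R9: 5.1  (via R7)
R3: 9.6  (via R33)
Shortest route: R7 → R27 → R33 → R3 = 9.6 ms.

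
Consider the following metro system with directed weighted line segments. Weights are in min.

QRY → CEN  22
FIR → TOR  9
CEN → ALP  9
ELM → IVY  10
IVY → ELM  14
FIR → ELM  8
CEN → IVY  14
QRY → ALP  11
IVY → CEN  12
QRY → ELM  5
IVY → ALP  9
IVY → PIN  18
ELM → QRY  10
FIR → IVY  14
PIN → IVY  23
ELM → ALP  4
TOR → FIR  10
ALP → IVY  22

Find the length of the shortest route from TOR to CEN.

36 min

Candidate routes:
TOR → FIR → IVY → CEN: 10+14+12 = 36
TOR → FIR → ELM → IVY → CEN: 10+8+10+12 = 40
Cheapest is TOR → FIR → IVY → CEN at 36 min.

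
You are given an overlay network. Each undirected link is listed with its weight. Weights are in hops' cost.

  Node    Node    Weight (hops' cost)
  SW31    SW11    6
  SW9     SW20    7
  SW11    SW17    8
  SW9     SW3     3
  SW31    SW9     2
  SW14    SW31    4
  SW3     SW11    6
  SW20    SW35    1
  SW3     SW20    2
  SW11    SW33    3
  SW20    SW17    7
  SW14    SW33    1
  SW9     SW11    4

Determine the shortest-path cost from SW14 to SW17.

12 hops' cost

Candidate routes:
SW14 → SW31 → SW11 → SW17: 4+6+8 = 18
SW14 → SW31 → SW9 → SW3 → SW20 → SW17: 4+2+3+2+7 = 18
SW14 → SW33 → SW11 → SW17: 1+3+8 = 12
SW14 → SW31 → SW9 → SW11 → SW17: 4+2+4+8 = 18
Cheapest is SW14 → SW33 → SW11 → SW17 at 12 hops' cost.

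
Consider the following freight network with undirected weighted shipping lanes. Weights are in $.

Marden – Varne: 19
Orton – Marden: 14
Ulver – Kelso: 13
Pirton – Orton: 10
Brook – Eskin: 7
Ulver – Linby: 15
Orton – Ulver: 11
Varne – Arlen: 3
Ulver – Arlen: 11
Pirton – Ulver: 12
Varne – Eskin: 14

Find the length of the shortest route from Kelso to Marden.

$38

Running Dijkstra from Kelso:
Kelso: 0
Ulver: 13  (via Kelso)
Arlen: 24  (via Ulver)
Orton: 24  (via Ulver)
Pirton: 25  (via Ulver)
Varne: 27  (via Arlen)
Linby: 28  (via Ulver)
Marden: 38  (via Orton)
Shortest route: Kelso–Ulver–Orton–Marden = $38.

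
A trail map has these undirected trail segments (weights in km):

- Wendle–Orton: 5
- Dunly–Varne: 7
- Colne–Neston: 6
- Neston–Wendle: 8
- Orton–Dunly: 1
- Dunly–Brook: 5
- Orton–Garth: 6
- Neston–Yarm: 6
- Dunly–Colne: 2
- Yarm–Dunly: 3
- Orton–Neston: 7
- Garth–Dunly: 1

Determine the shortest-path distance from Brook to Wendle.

Candidate routes:
Brook → Dunly → Garth → Orton → Wendle: 5+1+6+5 = 17
Brook → Dunly → Colne → Neston → Wendle: 5+2+6+8 = 21
Brook → Dunly → Orton → Wendle: 5+1+5 = 11
The minimum is 11 km via Brook → Dunly → Orton → Wendle.

11 km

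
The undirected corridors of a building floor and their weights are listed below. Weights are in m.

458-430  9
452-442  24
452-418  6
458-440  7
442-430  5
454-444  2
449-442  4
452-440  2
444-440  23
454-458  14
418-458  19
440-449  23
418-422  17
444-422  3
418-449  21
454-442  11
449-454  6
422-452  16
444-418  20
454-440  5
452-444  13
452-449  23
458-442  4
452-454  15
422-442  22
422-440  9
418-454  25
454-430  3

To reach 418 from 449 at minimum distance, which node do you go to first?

454

Enumerating some paths:
449–418: 21 = 21
449–442–458–440–452–418: 4+4+7+2+6 = 23
449–454–440–452–418: 6+5+2+6 = 19
449–442–430–454–440–452–418: 4+5+3+5+2+6 = 25
Cheapest is 449–454–440–452–418 at 19 m.
So from 449 the first move is to 454.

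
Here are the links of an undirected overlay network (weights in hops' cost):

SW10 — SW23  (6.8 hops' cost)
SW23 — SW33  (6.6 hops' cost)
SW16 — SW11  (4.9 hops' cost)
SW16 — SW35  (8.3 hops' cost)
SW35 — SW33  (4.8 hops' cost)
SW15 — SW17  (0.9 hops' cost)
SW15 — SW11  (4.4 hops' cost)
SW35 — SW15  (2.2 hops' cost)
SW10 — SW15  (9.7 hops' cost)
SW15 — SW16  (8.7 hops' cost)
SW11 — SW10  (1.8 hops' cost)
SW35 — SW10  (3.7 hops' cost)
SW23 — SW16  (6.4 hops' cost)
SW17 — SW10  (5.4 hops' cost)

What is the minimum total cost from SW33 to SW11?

10.3 hops' cost

Shortest distances from SW33:
SW33: 0
SW35: 4.8  (via SW33)
SW23: 6.6  (via SW33)
SW15: 7  (via SW35)
SW17: 7.9  (via SW15)
SW10: 8.5  (via SW35)
SW11: 10.3  (via SW10)
Shortest route: SW33 → SW35 → SW10 → SW11 = 10.3 hops' cost.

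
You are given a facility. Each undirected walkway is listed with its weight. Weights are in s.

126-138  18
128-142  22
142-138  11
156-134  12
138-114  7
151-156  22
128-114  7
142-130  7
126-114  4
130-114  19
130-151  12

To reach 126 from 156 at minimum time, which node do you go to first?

Candidate routes:
156 - 151 - 130 - 114 - 126: 22+12+19+4 = 57
156 - 151 - 130 - 142 - 138 - 114 - 126: 22+12+7+11+7+4 = 63
The minimum is 57 s via 156 - 151 - 130 - 114 - 126.
So from 156 the first move is to 151.

151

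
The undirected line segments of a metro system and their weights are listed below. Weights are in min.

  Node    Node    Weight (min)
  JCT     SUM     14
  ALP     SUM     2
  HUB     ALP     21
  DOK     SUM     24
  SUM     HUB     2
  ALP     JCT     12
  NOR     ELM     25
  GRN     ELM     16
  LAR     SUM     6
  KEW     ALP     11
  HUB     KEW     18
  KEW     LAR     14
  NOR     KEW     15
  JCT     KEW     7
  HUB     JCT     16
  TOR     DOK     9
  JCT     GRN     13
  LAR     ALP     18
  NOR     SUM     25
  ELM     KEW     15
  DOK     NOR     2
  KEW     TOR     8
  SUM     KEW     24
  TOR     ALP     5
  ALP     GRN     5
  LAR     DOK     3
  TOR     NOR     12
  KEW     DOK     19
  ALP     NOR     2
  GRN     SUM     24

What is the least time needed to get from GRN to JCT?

13 min

Enumerating some paths:
GRN → ALP → KEW → JCT: 5+11+7 = 23
GRN → ALP → SUM → JCT: 5+2+14 = 21
GRN → ALP → JCT: 5+12 = 17
GRN → JCT: 13 = 13
The minimum is 13 min via GRN → JCT.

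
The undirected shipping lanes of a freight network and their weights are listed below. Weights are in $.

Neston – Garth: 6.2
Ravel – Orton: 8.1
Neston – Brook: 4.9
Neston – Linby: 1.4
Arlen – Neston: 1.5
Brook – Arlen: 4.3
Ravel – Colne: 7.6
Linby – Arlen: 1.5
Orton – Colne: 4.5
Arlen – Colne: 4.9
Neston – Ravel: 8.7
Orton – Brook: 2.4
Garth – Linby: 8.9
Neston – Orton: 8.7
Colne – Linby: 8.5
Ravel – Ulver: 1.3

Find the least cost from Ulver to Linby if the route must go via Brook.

Shortest Ulver→Brook: Ulver → Ravel → Orton → Brook = 11.8
Best Brook to Linby: Brook → Arlen → Linby costing 5.8
Total via Brook: 11.8 + 5.8 = $17.6.

$17.6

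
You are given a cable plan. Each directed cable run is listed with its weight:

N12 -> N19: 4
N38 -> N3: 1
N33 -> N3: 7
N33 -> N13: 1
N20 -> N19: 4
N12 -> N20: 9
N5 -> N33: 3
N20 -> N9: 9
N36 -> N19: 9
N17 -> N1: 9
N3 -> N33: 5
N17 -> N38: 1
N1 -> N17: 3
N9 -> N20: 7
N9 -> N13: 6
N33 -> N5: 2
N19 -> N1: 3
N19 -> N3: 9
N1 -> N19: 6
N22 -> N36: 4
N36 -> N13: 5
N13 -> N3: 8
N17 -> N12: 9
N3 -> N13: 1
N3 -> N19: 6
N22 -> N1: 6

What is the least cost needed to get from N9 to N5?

Shortest distances from N9:
N9: 0
N13: 6  (via N9)
N20: 7  (via N9)
N19: 11  (via N20)
N1: 14  (via N19)
N3: 14  (via N13)
N17: 17  (via N1)
N38: 18  (via N17)
N33: 19  (via N3)
N5: 21  (via N33)
Shortest route: N9 → N13 → N3 → N33 → N5 = 21.

21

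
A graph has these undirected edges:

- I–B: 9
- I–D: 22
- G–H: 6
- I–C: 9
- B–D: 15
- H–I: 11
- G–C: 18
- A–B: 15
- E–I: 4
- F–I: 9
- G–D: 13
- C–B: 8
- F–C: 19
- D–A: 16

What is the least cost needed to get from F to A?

33

Settle nodes by increasing distance from F:
F: 0
I: 9  (via F)
E: 13  (via I)
B: 18  (via I)
C: 18  (via I)
H: 20  (via I)
G: 26  (via H)
D: 31  (via I)
A: 33  (via B)
Shortest route: F–I–B–A = 33.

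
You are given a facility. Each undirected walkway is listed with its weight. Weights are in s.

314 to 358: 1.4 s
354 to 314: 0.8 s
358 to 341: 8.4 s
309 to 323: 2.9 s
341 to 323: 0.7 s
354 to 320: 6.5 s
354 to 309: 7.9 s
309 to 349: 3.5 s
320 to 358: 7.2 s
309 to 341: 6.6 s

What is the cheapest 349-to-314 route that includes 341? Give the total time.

Best 349 to 341: 349 → 309 → 323 → 341 costing 7.1
Best 341 to 314: 341 → 358 → 314 costing 9.8
Total via 341: 7.1 + 9.8 = 16.9 s.

16.9 s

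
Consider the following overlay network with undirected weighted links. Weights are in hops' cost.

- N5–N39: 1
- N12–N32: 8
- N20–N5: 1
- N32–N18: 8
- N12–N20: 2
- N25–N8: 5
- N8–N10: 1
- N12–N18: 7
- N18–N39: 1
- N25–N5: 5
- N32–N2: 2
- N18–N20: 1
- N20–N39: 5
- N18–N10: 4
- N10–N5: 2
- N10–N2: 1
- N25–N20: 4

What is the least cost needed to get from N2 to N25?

Settle nodes by increasing distance from N2:
N2: 0
N10: 1  (via N2)
N8: 2  (via N10)
N32: 2  (via N2)
N5: 3  (via N10)
N39: 4  (via N5)
N20: 4  (via N5)
N18: 5  (via N10)
N12: 6  (via N20)
N25: 7  (via N8)
Shortest route: N2 → N10 → N8 → N25 = 7 hops' cost.

7 hops' cost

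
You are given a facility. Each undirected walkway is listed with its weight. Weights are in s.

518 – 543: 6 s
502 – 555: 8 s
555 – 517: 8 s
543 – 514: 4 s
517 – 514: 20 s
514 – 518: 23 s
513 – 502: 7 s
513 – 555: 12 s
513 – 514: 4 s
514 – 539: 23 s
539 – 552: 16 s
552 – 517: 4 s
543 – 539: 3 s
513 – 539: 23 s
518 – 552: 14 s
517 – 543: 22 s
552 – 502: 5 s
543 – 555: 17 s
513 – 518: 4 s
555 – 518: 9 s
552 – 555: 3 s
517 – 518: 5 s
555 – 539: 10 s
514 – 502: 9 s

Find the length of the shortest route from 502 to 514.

Shortest distances from 502:
502: 0
552: 5  (via 502)
513: 7  (via 502)
555: 8  (via 502)
514: 9  (via 502)
Shortest route: 502 → 514 = 9 s.

9 s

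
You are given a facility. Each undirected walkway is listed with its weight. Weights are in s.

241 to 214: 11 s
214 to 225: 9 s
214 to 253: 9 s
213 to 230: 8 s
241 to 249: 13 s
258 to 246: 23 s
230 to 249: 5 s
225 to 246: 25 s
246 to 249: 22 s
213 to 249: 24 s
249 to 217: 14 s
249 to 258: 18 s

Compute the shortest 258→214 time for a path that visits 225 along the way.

Best 258 to 225: 258 → 246 → 225 costing 48
Shortest 225→214: 225 → 214 = 9
Total via 225: 48 + 9 = 57 s.

57 s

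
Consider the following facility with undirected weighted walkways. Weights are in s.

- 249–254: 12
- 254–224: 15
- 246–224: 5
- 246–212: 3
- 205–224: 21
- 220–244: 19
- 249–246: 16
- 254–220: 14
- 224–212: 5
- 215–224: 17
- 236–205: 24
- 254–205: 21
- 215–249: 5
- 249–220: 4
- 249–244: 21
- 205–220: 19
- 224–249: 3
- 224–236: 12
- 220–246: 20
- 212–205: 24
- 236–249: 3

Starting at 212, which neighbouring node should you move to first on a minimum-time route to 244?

224

Compare a few routes:
212 - 224 - 249 - 220 - 244: 5+3+4+19 = 31
212 - 224 - 249 - 244: 5+3+21 = 29
212 - 246 - 224 - 249 - 244: 3+5+3+21 = 32
212 - 246 - 224 - 249 - 220 - 244: 3+5+3+4+19 = 34
The minimum is 29 s via 212 - 224 - 249 - 244.
So from 212 the first move is to 224.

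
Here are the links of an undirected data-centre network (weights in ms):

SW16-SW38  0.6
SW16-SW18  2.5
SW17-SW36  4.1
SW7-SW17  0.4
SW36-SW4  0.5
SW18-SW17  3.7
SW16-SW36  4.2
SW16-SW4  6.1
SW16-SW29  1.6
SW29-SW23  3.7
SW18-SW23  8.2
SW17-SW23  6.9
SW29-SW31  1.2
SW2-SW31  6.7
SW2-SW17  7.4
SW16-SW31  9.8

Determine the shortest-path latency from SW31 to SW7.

Compare a few routes:
SW31 → SW29 → SW16 → SW18 → SW17 → SW7: 1.2+1.6+2.5+3.7+0.4 = 9.4
SW31 → SW29 → SW16 → SW36 → SW17 → SW7: 1.2+1.6+4.2+4.1+0.4 = 11.5
The minimum is 9.4 ms via SW31 → SW29 → SW16 → SW18 → SW17 → SW7.

9.4 ms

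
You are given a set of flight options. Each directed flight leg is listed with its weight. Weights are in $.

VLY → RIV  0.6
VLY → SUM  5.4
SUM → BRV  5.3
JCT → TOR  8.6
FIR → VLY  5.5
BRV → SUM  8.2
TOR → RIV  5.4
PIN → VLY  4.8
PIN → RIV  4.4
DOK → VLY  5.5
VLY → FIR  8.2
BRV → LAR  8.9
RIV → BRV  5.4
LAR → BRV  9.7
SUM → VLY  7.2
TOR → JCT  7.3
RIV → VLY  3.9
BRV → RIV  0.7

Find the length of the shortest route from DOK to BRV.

Settle nodes by increasing distance from DOK:
DOK: 0
VLY: 5.5  (via DOK)
RIV: 6.1  (via VLY)
SUM: 10.9  (via VLY)
BRV: 11.5  (via RIV)
Shortest route: DOK–VLY–RIV–BRV = $11.5.

$11.5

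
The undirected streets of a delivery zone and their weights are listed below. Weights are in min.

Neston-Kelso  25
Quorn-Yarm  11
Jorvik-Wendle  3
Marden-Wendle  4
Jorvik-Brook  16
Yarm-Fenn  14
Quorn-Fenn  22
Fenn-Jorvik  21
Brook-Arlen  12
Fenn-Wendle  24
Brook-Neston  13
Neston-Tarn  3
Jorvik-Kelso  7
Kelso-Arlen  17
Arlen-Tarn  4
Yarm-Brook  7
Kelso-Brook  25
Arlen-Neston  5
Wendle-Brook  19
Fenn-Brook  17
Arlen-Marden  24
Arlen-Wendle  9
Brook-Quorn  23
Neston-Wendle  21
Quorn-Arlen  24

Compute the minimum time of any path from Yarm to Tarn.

23 min

Shortest distances from Yarm:
Yarm: 0
Brook: 7  (via Yarm)
Quorn: 11  (via Yarm)
Fenn: 14  (via Yarm)
Arlen: 19  (via Brook)
Neston: 20  (via Brook)
Jorvik: 23  (via Brook)
Tarn: 23  (via Arlen)
Shortest route: Yarm–Brook–Arlen–Tarn = 23 min.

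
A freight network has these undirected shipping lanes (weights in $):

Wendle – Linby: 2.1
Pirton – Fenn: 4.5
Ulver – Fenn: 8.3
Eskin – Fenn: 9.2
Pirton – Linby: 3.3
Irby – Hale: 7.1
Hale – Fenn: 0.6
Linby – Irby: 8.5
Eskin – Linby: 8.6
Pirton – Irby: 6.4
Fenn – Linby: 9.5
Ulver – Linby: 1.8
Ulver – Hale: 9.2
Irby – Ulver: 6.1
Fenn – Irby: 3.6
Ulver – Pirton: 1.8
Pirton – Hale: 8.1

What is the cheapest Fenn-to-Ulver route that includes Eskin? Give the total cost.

$19.6

Shortest Fenn→Eskin: Fenn → Eskin = 9.2
Shortest Eskin→Ulver: Eskin → Linby → Ulver = 10.4
Total via Eskin: 9.2 + 10.4 = $19.6.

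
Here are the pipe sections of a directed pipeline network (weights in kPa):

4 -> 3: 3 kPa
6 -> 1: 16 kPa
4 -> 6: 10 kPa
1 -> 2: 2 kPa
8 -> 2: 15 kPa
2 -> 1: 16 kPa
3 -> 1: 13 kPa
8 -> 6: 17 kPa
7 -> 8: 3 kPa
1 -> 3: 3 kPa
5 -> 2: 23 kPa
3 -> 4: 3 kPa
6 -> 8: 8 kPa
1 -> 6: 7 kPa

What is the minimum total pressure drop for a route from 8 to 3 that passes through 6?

Shortest 8→6: 8–6 = 17
Best 6 to 3: 6–1–3 costing 19
Total via 6: 17 + 19 = 36 kPa.

36 kPa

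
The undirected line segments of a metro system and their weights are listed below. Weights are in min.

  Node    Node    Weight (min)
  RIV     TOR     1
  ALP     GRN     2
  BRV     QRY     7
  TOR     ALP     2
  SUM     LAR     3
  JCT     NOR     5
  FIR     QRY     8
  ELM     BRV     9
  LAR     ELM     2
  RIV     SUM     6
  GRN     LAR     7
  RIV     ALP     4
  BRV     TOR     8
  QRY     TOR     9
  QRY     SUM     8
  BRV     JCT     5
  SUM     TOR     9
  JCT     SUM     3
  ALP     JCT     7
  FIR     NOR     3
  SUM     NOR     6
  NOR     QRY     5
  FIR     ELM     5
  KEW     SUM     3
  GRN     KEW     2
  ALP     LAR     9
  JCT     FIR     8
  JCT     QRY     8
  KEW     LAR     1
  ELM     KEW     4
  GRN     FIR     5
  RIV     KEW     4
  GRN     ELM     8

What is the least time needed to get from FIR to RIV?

10 min

Compare a few routes:
FIR - GRN - ALP - RIV: 5+2+4 = 11
FIR - ELM - LAR - KEW - RIV: 5+2+1+4 = 12
FIR - GRN - KEW - RIV: 5+2+4 = 11
FIR - GRN - ALP - TOR - RIV: 5+2+2+1 = 10
The minimum is 10 min via FIR - GRN - ALP - TOR - RIV.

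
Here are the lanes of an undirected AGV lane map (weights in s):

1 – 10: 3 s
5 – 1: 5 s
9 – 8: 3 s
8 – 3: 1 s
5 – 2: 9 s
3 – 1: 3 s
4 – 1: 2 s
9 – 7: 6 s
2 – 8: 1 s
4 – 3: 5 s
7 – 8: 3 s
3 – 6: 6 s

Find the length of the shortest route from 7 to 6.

Candidate routes:
7 → 8 → 3 → 6: 3+1+6 = 10
7 → 9 → 8 → 3 → 6: 6+3+1+6 = 16
The minimum is 10 s via 7 → 8 → 3 → 6.

10 s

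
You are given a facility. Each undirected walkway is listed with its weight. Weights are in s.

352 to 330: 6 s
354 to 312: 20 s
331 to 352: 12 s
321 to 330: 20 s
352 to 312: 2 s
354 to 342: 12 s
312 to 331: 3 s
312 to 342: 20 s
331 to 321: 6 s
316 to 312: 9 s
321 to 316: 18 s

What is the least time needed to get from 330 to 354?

28 s

Enumerating some paths:
330 → 352 → 331 → 312 → 354: 6+12+3+20 = 41
330 → 352 → 312 → 354: 6+2+20 = 28
330 → 352 → 312 → 342 → 354: 6+2+20+12 = 40
The minimum is 28 s via 330 → 352 → 312 → 354.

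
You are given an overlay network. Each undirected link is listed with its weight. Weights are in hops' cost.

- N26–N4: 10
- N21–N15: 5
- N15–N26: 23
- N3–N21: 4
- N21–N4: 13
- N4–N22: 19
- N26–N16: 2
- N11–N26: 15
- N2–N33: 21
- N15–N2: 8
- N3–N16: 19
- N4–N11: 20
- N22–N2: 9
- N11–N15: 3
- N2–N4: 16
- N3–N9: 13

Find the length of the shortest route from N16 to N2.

Running Dijkstra from N16:
N16: 0
N26: 2  (via N16)
N4: 12  (via N26)
N11: 17  (via N26)
N3: 19  (via N16)
N15: 20  (via N11)
N21: 23  (via N3)
N2: 28  (via N4)
Shortest route: N16 → N26 → N4 → N2 = 28 hops' cost.

28 hops' cost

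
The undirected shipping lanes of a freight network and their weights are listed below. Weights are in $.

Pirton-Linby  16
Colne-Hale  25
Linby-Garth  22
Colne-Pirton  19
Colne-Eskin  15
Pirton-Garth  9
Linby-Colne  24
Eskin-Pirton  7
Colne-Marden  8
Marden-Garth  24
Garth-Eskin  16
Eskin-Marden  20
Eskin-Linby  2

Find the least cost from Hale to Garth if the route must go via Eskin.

$56

Best Hale to Eskin: Hale–Colne–Eskin costing 40
Best Eskin to Garth: Eskin–Garth costing 16
Total via Eskin: 40 + 16 = $56.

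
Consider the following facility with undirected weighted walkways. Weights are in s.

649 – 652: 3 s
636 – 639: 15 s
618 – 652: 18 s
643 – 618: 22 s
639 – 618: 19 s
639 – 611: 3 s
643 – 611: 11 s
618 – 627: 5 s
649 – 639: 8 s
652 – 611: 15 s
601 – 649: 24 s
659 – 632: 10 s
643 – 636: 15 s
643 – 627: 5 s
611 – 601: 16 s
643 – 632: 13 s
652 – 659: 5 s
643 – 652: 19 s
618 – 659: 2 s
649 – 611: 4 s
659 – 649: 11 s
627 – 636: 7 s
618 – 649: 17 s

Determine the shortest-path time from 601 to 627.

32 s

Enumerating some paths:
601–611–649–652–659–618–627: 16+4+3+5+2+5 = 35
601–611–643–627: 16+11+5 = 32
The minimum is 32 s via 601–611–643–627.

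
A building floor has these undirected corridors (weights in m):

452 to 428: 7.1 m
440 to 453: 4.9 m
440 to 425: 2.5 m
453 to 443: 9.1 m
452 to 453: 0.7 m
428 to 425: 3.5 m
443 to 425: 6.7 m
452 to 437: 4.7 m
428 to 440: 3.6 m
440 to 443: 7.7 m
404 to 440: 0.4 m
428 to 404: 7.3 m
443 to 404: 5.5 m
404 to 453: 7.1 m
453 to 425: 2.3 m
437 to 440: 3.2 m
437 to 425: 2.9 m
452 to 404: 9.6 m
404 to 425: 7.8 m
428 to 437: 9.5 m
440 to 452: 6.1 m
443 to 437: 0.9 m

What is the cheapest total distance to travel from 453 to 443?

6.1 m

Candidate routes:
453 - 425 - 437 - 443: 2.3+2.9+0.9 = 6.1
453 - 452 - 437 - 443: 0.7+4.7+0.9 = 6.3
453 - 425 - 440 - 437 - 443: 2.3+2.5+3.2+0.9 = 8.9
The minimum is 6.1 m via 453 - 425 - 437 - 443.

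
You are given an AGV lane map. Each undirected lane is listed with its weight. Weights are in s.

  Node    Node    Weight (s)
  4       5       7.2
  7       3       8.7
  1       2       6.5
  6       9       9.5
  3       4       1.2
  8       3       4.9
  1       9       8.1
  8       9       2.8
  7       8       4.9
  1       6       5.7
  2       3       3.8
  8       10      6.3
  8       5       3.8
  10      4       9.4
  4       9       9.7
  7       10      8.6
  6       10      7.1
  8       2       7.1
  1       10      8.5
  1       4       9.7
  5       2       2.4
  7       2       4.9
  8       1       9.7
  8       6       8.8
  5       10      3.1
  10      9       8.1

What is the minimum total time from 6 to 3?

13.7 s

Candidate routes:
6 → 8 → 3: 8.8+4.9 = 13.7
6 → 10 → 5 → 2 → 3: 7.1+3.1+2.4+3.8 = 16.4
6 → 1 → 2 → 3: 5.7+6.5+3.8 = 16
The minimum is 13.7 s via 6 → 8 → 3.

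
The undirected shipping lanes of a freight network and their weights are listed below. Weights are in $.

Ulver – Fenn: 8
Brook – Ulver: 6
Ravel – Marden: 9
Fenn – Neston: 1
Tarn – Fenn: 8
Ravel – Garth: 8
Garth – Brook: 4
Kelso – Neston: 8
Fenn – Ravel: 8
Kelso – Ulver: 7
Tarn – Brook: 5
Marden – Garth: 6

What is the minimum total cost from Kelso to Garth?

Enumerating some paths:
Kelso - Ulver - Brook - Garth: 7+6+4 = 17
Kelso - Neston - Fenn - Ravel - Garth: 8+1+8+8 = 25
Kelso - Neston - Fenn - Tarn - Brook - Garth: 8+1+8+5+4 = 26
Cheapest is Kelso - Ulver - Brook - Garth at $17.

$17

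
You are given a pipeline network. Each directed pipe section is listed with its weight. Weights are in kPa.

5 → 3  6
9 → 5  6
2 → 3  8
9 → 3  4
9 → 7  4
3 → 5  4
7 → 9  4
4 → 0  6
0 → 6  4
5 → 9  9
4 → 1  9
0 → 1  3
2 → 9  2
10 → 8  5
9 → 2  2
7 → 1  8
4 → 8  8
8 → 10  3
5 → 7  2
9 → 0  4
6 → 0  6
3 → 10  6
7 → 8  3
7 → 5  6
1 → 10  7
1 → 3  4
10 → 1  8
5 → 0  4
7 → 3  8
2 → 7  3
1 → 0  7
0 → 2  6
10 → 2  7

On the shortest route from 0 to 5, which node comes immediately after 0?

Enumerating some paths:
0 - 2 - 9 - 3 - 5: 6+2+4+4 = 16
0 - 2 - 9 - 5: 6+2+6 = 14
0 - 2 - 7 - 5: 6+3+6 = 15
0 - 1 - 3 - 5: 3+4+4 = 11
Cheapest is 0 - 1 - 3 - 5 at 11 kPa.
So from 0 the first move is to 1.

1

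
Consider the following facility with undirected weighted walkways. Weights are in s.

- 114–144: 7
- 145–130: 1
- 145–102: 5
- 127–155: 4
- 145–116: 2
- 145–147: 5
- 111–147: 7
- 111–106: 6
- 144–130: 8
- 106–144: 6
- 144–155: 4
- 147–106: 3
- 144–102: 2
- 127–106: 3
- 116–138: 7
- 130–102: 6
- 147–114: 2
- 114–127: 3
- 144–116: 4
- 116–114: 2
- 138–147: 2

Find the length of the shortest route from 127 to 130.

8 s

Running Dijkstra from 127:
127: 0
106: 3  (via 127)
114: 3  (via 127)
155: 4  (via 127)
116: 5  (via 114)
147: 5  (via 114)
138: 7  (via 147)
145: 7  (via 116)
144: 8  (via 155)
130: 8  (via 145)
Shortest route: 127 → 114 → 116 → 145 → 130 = 8 s.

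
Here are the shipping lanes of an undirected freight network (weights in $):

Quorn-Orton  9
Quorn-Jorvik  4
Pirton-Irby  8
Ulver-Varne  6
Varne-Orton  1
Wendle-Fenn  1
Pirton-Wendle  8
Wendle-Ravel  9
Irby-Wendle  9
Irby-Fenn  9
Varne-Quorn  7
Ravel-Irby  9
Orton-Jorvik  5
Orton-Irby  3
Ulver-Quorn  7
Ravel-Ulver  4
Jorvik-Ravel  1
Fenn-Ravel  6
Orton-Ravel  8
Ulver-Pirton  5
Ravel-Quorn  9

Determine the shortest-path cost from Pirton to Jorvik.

Compare a few routes:
Pirton → Ulver → Ravel → Jorvik: 5+4+1 = 10
Pirton → Irby → Orton → Jorvik: 8+3+5 = 16
Pirton → Wendle → Fenn → Ravel → Jorvik: 8+1+6+1 = 16
Cheapest is Pirton → Ulver → Ravel → Jorvik at $10.

$10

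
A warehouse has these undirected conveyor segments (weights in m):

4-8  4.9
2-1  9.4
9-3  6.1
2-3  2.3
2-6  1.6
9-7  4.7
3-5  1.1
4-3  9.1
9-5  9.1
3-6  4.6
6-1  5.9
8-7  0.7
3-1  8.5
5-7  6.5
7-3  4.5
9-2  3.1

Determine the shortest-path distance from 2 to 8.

7.5 m

Running Dijkstra from 2:
2: 0
6: 1.6  (via 2)
3: 2.3  (via 2)
9: 3.1  (via 2)
5: 3.4  (via 3)
7: 6.8  (via 3)
1: 7.5  (via 6)
8: 7.5  (via 7)
Shortest route: 2–3–7–8 = 7.5 m.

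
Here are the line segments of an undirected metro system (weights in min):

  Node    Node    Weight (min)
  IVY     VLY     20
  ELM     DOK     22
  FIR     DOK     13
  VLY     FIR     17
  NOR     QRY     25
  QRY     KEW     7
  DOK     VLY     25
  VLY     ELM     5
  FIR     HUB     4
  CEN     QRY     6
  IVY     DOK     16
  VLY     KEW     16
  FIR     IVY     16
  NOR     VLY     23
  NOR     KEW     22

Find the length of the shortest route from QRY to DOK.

48 min

Settle nodes by increasing distance from QRY:
QRY: 0
CEN: 6  (via QRY)
KEW: 7  (via QRY)
VLY: 23  (via KEW)
NOR: 25  (via QRY)
ELM: 28  (via VLY)
FIR: 40  (via VLY)
IVY: 43  (via VLY)
HUB: 44  (via FIR)
DOK: 48  (via VLY)
Shortest route: QRY–KEW–VLY–DOK = 48 min.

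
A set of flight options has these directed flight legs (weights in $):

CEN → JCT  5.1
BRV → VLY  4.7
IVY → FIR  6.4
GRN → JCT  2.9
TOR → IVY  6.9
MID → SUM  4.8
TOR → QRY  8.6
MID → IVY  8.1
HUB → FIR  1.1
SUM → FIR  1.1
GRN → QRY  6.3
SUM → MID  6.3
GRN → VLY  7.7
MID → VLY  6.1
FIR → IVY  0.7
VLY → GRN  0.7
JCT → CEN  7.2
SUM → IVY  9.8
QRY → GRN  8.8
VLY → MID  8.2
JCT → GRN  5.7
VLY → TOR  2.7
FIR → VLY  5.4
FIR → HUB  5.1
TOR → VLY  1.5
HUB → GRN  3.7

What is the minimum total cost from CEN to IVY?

Candidate routes:
CEN → JCT → GRN → VLY → MID → SUM → FIR → IVY: 5.1+5.7+7.7+8.2+4.8+1.1+0.7 = 33.3
CEN → JCT → GRN → VLY → TOR → IVY: 5.1+5.7+7.7+2.7+6.9 = 28.1
Cheapest is CEN → JCT → GRN → VLY → TOR → IVY at $28.1.

$28.1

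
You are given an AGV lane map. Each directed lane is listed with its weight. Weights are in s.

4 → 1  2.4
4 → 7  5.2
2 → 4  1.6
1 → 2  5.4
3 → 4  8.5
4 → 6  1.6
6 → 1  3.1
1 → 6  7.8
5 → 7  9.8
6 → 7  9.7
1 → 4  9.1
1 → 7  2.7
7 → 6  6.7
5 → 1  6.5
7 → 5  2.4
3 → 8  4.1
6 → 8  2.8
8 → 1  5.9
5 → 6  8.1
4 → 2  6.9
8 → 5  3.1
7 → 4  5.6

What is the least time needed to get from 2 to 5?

9.1 s

Settle nodes by increasing distance from 2:
2: 0
4: 1.6  (via 2)
6: 3.2  (via 4)
1: 4  (via 4)
8: 6  (via 6)
7: 6.7  (via 1)
5: 9.1  (via 8)
Shortest route: 2 → 4 → 6 → 8 → 5 = 9.1 s.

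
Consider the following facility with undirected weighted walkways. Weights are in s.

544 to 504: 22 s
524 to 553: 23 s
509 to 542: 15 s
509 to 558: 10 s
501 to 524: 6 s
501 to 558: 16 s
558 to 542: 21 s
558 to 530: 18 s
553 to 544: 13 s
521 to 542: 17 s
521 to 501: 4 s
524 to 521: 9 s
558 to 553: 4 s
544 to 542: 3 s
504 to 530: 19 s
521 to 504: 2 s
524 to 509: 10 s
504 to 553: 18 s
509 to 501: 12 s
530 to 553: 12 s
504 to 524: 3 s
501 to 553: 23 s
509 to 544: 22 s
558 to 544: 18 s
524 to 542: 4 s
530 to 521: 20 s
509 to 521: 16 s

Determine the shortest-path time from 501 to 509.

12 s

Candidate routes:
501 → 509: 12 = 12
501 → 524 → 509: 6+10 = 16
The minimum is 12 s via 501 → 509.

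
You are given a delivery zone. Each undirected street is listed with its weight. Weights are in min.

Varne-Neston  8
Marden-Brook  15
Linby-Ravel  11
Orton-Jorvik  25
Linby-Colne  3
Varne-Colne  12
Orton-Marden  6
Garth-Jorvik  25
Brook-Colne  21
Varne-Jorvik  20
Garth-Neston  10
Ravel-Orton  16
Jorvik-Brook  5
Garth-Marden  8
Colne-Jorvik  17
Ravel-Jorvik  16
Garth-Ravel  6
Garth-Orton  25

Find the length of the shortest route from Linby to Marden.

25 min

Compare a few routes:
Linby → Ravel → Garth → Marden: 11+6+8 = 25
Linby → Ravel → Orton → Marden: 11+16+6 = 33
The minimum is 25 min via Linby → Ravel → Garth → Marden.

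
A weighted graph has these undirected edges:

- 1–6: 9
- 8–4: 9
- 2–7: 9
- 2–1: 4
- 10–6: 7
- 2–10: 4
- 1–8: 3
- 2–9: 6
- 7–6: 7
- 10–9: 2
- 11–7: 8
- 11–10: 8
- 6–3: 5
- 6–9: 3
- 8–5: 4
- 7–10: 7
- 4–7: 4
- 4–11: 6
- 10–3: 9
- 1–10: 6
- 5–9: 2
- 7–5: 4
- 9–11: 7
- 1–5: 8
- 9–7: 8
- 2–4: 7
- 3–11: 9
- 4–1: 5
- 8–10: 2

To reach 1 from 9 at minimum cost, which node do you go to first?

Enumerating some paths:
9–10–8–1: 2+2+3 = 7
9–10–1: 2+6 = 8
9–5–8–1: 2+4+3 = 9
The minimum is 7 via 9–10–8–1.
So from 9 the first move is to 10.

10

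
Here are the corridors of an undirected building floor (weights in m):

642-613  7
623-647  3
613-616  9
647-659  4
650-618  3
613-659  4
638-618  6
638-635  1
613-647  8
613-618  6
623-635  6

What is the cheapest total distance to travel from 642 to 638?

Candidate routes:
642 - 613 - 659 - 647 - 623 - 635 - 638: 7+4+4+3+6+1 = 25
642 - 613 - 618 - 638: 7+6+6 = 19
642 - 613 - 647 - 623 - 635 - 638: 7+8+3+6+1 = 25
The minimum is 19 m via 642 - 613 - 618 - 638.

19 m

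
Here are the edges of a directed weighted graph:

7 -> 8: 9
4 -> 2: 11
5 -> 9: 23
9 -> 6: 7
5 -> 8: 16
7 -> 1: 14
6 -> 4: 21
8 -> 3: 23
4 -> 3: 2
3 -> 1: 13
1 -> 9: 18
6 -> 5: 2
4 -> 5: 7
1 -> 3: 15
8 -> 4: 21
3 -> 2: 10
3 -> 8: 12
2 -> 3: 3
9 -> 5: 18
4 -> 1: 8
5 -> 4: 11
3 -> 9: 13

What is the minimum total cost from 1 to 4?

Running Dijkstra from 1:
1: 0
3: 15  (via 1)
9: 18  (via 1)
2: 25  (via 3)
6: 25  (via 9)
5: 27  (via 6)
8: 27  (via 3)
4: 38  (via 5)
Shortest route: 1 → 9 → 6 → 5 → 4 = 38.

38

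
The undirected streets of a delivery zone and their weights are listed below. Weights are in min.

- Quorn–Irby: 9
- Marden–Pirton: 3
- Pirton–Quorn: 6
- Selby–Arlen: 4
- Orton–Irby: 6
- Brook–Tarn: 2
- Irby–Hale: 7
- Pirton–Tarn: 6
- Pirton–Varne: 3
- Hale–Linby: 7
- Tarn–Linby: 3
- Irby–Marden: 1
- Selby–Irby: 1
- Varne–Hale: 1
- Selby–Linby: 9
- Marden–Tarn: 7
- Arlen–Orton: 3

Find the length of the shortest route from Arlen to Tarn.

Running Dijkstra from Arlen:
Arlen: 0
Orton: 3  (via Arlen)
Selby: 4  (via Arlen)
Irby: 5  (via Selby)
Marden: 6  (via Irby)
Pirton: 9  (via Marden)
Varne: 12  (via Pirton)
Hale: 12  (via Irby)
Linby: 13  (via Selby)
Tarn: 13  (via Marden)
Shortest route: Arlen → Selby → Irby → Marden → Tarn = 13 min.

13 min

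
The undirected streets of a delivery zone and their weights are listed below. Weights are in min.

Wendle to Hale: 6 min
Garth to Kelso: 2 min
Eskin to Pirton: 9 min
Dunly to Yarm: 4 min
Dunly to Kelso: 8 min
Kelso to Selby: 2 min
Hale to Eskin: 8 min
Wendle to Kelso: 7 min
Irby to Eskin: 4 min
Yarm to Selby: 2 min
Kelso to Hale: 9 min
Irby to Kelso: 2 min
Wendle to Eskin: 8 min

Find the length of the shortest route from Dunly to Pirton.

Candidate routes:
Dunly → Kelso → Irby → Eskin → Pirton: 8+2+4+9 = 23
Dunly → Yarm → Selby → Kelso → Wendle → Eskin → Pirton: 4+2+2+7+8+9 = 32
Dunly → Yarm → Selby → Kelso → Hale → Eskin → Pirton: 4+2+2+9+8+9 = 34
Dunly → Kelso → Wendle → Eskin → Pirton: 8+7+8+9 = 32
The minimum is 23 min via Dunly → Kelso → Irby → Eskin → Pirton.

23 min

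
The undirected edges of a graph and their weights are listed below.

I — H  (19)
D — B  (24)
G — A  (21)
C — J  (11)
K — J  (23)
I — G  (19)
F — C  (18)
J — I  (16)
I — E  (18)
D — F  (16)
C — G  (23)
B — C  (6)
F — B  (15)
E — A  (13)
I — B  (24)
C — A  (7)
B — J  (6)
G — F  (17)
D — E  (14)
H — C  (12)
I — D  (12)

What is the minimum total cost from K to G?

57

Enumerating some paths:
K - J - I - G: 23+16+19 = 58
K - J - C - G: 23+11+23 = 57
Cheapest is K - J - C - G at 57.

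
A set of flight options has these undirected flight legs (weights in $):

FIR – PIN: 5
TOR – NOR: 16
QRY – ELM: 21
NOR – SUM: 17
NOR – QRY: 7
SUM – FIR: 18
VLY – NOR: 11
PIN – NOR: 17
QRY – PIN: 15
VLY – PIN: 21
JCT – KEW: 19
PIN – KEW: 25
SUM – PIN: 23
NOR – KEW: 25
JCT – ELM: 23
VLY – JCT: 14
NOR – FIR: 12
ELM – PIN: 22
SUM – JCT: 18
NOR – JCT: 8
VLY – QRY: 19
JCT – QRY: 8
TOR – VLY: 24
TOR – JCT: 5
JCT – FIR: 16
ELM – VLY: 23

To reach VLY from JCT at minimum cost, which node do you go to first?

Candidate routes:
JCT → NOR → VLY: 8+11 = 19
JCT → QRY → NOR → VLY: 8+7+11 = 26
JCT → VLY: 14 = 14
The minimum is $14 via JCT → VLY.
So from JCT the first move is to VLY.

VLY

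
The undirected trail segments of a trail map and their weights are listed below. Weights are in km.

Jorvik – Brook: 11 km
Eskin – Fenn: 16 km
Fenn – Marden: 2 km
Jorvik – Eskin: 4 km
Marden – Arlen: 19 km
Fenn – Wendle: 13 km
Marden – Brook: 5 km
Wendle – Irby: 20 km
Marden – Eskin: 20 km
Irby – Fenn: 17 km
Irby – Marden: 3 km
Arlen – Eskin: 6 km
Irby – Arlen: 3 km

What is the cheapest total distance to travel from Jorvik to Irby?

13 km

Shortest distances from Jorvik:
Jorvik: 0
Eskin: 4  (via Jorvik)
Arlen: 10  (via Eskin)
Brook: 11  (via Jorvik)
Irby: 13  (via Arlen)
Shortest route: Jorvik → Eskin → Arlen → Irby = 13 km.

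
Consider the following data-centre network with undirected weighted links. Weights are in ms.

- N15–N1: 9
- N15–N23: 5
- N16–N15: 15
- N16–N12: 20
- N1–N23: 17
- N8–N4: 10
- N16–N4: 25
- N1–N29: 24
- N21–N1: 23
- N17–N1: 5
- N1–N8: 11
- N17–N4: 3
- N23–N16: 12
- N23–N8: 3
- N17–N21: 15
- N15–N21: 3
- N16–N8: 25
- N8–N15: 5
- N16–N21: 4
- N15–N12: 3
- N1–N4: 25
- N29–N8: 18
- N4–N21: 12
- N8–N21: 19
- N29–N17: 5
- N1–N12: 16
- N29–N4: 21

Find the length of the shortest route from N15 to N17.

Shortest distances from N15:
N15: 0
N21: 3  (via N15)
N12: 3  (via N15)
N8: 5  (via N15)
N23: 5  (via N15)
N16: 7  (via N21)
N1: 9  (via N15)
N17: 14  (via N1)
Shortest route: N15–N1–N17 = 14 ms.

14 ms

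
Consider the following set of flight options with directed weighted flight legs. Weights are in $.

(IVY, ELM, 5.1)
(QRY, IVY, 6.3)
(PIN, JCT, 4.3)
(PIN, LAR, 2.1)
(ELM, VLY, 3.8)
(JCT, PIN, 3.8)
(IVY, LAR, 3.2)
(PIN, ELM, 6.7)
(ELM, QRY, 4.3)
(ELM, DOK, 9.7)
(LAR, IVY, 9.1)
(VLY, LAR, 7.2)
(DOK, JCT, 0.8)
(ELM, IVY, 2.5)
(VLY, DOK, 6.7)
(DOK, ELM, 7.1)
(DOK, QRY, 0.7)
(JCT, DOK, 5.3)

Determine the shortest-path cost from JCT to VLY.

Enumerating some paths:
JCT → PIN → ELM → VLY: 3.8+6.7+3.8 = 14.3
JCT → DOK → ELM → VLY: 5.3+7.1+3.8 = 16.2
The minimum is $14.3 via JCT → PIN → ELM → VLY.

$14.3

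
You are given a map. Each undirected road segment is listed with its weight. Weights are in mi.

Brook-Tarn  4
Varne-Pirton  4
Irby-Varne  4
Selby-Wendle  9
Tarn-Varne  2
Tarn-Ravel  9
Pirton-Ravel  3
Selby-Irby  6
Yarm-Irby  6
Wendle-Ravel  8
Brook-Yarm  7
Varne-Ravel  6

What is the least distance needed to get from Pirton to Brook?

Compare a few routes:
Pirton → Ravel → Varne → Tarn → Brook: 3+6+2+4 = 15
Pirton → Varne → Tarn → Brook: 4+2+4 = 10
The minimum is 10 mi via Pirton → Varne → Tarn → Brook.

10 mi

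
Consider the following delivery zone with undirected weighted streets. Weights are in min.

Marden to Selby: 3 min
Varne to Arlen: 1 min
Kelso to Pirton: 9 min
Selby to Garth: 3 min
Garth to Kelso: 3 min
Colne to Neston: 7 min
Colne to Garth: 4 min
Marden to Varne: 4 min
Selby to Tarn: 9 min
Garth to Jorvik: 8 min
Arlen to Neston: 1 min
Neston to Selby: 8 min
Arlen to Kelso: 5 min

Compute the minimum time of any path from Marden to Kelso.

9 min

Enumerating some paths:
Marden–Selby–Neston–Arlen–Kelso: 3+8+1+5 = 17
Marden–Selby–Garth–Kelso: 3+3+3 = 9
Marden–Varne–Arlen–Kelso: 4+1+5 = 10
The minimum is 9 min via Marden–Selby–Garth–Kelso.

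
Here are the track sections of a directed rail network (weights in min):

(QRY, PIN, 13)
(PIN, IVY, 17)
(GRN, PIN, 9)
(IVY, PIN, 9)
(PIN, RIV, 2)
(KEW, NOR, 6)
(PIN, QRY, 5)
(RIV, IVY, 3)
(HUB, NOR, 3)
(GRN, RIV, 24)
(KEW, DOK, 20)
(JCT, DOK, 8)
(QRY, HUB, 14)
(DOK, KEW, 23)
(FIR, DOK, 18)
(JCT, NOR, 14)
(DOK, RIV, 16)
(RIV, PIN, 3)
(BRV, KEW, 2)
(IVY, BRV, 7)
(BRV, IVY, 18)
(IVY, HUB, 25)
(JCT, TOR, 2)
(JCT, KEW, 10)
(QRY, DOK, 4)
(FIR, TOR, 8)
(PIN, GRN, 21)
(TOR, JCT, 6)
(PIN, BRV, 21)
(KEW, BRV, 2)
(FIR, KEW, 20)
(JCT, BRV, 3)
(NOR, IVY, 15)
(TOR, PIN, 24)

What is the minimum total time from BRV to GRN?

Settle nodes by increasing distance from BRV:
BRV: 0
KEW: 2  (via BRV)
NOR: 8  (via KEW)
IVY: 18  (via BRV)
DOK: 22  (via KEW)
PIN: 27  (via IVY)
RIV: 29  (via PIN)
QRY: 32  (via PIN)
HUB: 43  (via IVY)
GRN: 48  (via PIN)
Shortest route: BRV–IVY–PIN–GRN = 48 min.

48 min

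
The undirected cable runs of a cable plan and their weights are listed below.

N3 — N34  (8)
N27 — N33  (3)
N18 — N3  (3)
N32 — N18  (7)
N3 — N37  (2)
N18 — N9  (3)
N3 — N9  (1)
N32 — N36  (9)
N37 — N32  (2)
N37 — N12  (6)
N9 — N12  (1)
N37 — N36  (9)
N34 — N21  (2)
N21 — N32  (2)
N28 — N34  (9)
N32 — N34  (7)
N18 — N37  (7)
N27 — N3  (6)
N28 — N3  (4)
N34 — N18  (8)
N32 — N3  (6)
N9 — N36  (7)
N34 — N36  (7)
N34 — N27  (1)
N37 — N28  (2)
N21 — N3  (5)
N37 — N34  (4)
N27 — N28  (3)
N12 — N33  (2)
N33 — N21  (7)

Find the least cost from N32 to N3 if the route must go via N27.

Shortest N32→N27: N32–N21–N34–N27 = 5
Shortest N27→N3: N27–N3 = 6
Total via N27: 5 + 6 = 11.

11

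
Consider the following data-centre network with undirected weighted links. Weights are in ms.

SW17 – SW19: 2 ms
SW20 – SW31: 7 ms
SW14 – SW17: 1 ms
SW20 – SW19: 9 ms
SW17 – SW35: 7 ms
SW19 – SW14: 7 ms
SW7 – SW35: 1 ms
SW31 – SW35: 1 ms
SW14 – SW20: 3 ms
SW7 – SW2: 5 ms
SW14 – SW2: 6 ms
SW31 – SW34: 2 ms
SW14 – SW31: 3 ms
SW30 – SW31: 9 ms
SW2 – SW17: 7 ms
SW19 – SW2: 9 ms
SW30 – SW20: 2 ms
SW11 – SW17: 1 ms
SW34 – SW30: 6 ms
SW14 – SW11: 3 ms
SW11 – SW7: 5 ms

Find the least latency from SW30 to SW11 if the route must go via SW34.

13 ms

Shortest SW30→SW34: SW30–SW34 = 6
Best SW34 to SW11: SW34–SW31–SW14–SW17–SW11 costing 7
Total via SW34: 6 + 7 = 13 ms.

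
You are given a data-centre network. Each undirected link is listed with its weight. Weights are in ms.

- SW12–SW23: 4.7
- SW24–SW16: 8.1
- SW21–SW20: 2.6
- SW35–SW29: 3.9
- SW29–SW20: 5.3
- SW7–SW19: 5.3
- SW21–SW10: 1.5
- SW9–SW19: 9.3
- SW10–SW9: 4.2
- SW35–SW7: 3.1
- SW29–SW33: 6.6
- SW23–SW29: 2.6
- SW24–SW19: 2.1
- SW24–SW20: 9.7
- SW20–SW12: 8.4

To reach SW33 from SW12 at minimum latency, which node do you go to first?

SW23

Compare a few routes:
SW12–SW23–SW29–SW33: 4.7+2.6+6.6 = 13.9
SW12–SW20–SW29–SW33: 8.4+5.3+6.6 = 20.3
Cheapest is SW12–SW23–SW29–SW33 at 13.9 ms.
So from SW12 the first move is to SW23.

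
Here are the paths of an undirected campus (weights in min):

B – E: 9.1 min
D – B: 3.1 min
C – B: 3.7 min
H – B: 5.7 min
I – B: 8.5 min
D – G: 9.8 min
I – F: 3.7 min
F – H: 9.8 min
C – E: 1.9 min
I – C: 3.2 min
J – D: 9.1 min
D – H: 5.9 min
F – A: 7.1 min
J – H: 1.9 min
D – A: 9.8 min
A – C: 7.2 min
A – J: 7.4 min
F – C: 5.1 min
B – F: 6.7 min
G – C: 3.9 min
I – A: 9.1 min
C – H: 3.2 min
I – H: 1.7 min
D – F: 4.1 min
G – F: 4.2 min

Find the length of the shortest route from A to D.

Settle nodes by increasing distance from A:
A: 0
F: 7.1  (via A)
C: 7.2  (via A)
J: 7.4  (via A)
E: 9.1  (via C)
I: 9.1  (via A)
H: 9.3  (via J)
D: 9.8  (via A)
Shortest route: A–D = 9.8 min.

9.8 min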